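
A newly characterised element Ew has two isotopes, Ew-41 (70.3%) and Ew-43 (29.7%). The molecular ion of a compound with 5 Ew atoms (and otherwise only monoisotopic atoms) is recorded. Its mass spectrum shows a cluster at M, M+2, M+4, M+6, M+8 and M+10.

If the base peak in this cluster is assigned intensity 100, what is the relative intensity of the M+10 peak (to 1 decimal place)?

Binomial terms of (0.703 + 0.297)^5: M 0.1717, M+2 0.3627, M+4 0.3065, M+6 0.1295, M+8 0.0273, M+10 0.0023 → M+2 is the base peak.
P(M+2) = C(5,1) × 0.703^4 × 0.297^1 = 5 × 0.24424254 × 0.2970 = 0.362700 (base)
P(M+10) = C(5,5) × 0.703^0 × 0.297^5 = 1 × 1.0000 × 0.00231091 = 0.002311
Relative intensity = 0.002311 / 0.362700 × 100 = 0.6

0.6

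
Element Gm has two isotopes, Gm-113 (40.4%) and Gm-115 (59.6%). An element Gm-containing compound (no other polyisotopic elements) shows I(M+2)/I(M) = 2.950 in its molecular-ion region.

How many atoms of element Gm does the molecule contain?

For n independent Gm atoms, I(M+2)/I(M) = n · (abundance Gm-115) / (abundance Gm-113) = n · 0.596/0.404.
n = 2.950 × 0.404/0.596 = 2.00 ≈ 2

2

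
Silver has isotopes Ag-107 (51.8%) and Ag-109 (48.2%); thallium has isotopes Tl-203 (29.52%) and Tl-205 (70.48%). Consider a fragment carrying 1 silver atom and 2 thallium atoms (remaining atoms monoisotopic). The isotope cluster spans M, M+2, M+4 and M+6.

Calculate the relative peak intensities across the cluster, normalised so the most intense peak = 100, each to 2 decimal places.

9.86 : 56.25 : 100.00 : 52.29

Silver pattern (n=1): 0.5180 : 0.4820
Thallium pattern (n=2): 0.08714304 : 0.41611392 : 0.49674304
Convolve the two distributions (both contribute in 2-u steps):
  M: 0.5180×0.08714304 = 0.045140
  M+2: 0.5180×0.41611392 + 0.4820×0.08714304 = 0.257550
  M+4: 0.5180×0.49674304 + 0.4820×0.41611392 = 0.457880
  M+6: 0.4820×0.49674304 = 0.239430
Scale to base peak (0.457880) = 100: 9.86 : 56.25 : 100.00 : 52.29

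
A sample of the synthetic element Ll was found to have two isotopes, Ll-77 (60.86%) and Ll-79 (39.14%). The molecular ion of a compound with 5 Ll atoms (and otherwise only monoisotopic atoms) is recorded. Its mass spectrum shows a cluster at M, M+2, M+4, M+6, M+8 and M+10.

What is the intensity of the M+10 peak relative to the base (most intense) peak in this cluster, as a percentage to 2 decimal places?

2.66%

(0.6086 + 0.3914)^5 gives M 0.0835, M+2 0.2685, M+4 0.3453, M+6 0.2221, M+8 0.0714, M+10 0.0092; the largest is M+4.
P(M+4) = C(5,2) × 0.6086^3 × 0.3914^2 = 10 × 0.22542176 × 0.15319396 = 0.345333 (base)
P(M+10) = C(5,5) × 0.6086^0 × 0.3914^5 = 1 × 1.0000 × 0.00918553 = 0.009186
Relative intensity = 0.009186 / 0.345333 × 100 = 2.66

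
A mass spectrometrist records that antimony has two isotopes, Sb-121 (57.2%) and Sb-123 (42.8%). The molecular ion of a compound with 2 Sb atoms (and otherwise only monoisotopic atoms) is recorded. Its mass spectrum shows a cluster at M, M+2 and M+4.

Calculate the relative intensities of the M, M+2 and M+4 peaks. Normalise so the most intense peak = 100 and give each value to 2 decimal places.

Each Sb atom is independently Sb-121 (p = 0.572) or Sb-123 (q = 0.428); the cluster is the binomial expansion (p + q)^2.
P(M) = 0.572^2 = 0.327184
P(M+2) = 2 × 0.572^1 × 0.428^1 = 0.489632
P(M+4) = 0.428^2 = 0.183184
The M+2 peak is largest (0.489632); scaling to 100 gives 66.82 : 100.00 : 37.41.

66.82 : 100.00 : 37.41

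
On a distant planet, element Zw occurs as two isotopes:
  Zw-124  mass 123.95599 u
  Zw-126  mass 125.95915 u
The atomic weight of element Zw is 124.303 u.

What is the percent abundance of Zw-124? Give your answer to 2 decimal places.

82.68%

With x = fraction of Zw-124 (so Zw-126 is 1 − x):
123.95599·x + 125.95915·(1 − x) = 124.303
(123.95599 − 125.95915)·x = 124.303 − 125.95915
x = -1.65615 / -2.00316 = 0.82677 → 82.68% Zw-124, 17.32% Zw-126.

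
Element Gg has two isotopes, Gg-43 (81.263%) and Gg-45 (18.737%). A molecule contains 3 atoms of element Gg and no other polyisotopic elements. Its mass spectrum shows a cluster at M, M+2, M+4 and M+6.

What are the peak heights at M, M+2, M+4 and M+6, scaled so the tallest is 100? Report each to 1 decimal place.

Expanding (0.81263 + 0.18737)^3:
P(M) = 0.81263^3 = 0.536634
P(M+2) = 3 × 0.81263^2 × 0.18737^1 = 0.371199
P(M+4) = 3 × 0.81263^1 × 0.18737^2 = 0.085588
P(M+6) = 0.18737^3 = 0.006578
The M peak is largest (0.536634); scaling to 100 gives 100.0 : 69.2 : 15.9 : 1.2.

100.0 : 69.2 : 15.9 : 1.2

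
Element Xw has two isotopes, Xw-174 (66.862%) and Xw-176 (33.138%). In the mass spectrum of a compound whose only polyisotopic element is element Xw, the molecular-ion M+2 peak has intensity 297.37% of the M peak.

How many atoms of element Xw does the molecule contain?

6

The M+2/M ratio from n Xw atoms is n · q/p = n · 0.33138/0.66862.
n = 2.9737 × 0.66862/0.33138 = 6.00 ≈ 6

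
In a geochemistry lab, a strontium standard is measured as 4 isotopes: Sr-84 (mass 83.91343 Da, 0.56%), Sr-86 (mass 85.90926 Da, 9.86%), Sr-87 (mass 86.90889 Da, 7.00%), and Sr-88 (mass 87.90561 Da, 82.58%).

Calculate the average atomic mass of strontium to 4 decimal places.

The abundance-weighted mean is 0.0056 × 83.91343 + 0.0986 × 85.90926 + 0.0700 × 86.90889 + 0.8258 × 87.90561
= 0.469915 + 8.470653 + 6.083622 + 72.592453 = 87.616643 Da

87.6166 Da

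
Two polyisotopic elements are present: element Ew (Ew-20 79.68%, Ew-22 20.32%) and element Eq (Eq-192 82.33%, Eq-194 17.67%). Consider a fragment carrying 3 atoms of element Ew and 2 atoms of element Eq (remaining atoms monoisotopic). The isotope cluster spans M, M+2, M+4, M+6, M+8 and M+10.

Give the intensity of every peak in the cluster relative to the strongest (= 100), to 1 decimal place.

83.7 : 100.0 : 47.7 : 11.4 : 1.3 : 0.1

Element Ew pattern (n=3): 0.50588054 : 0.38702909 : 0.09870019 : 0.00839018
Element Eq pattern (n=2): 0.67782289 : 0.29095422 : 0.03122289
Convolve the two distributions (both contribute in 2-u steps):
  M: 0.50588054×0.67782289 = 0.342897
  M+2: 0.50588054×0.29095422 + 0.38702909×0.67782289 = 0.409525
  M+4: 0.50588054×0.03122289 + 0.38702909×0.29095422 + 0.09870019×0.67782289 = 0.195304
  M+6: 0.38702909×0.03122289 + 0.09870019×0.29095422 + 0.00839018×0.67782289 = 0.046488
  M+8: 0.09870019×0.03122289 + 0.00839018×0.29095422 = 0.005523
  M+10: 0.00839018×0.03122289 = 0.000262
Scale to base peak (0.409525) = 100: 83.7 : 100.0 : 47.7 : 11.4 : 1.3 : 0.1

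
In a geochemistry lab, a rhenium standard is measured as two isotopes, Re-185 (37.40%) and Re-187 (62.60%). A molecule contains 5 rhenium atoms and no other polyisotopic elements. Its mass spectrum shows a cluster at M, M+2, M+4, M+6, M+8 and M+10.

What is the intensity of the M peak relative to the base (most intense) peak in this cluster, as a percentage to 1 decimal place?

(0.3740 + 0.6260)^5 gives M 0.0073, M+2 0.0612, M+4 0.2050, M+6 0.3431, M+8 0.2872, M+10 0.0961; the largest is M+6.
P(M+6) = C(5,3) × 0.3740^2 × 0.6260^3 = 10 × 0.139876 × 0.24531438 = 0.343136 (base)
P(M) = C(5,0) × 0.3740^5 × 0.6260^0 = 1 × 0.00731742 × 1.0000 = 0.007317
Relative intensity = 0.007317 / 0.343136 × 100 = 2.1

2.1%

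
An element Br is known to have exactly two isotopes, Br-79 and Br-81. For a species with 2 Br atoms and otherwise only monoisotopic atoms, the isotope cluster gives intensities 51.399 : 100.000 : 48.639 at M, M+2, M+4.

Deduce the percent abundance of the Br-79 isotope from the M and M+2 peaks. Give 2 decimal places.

Let p = fractional abundance of Br-79. I(M+2)/I(M) = [C(2,1)·p^1·(1−p)] / p^2 = 2·(1−p)/p = 100.000/51.399 = 1.9456
(1−p)/p = 1.9456/2 = 0.9728  ⇒  p = 1/(1 + 0.9728) = 0.5069
Br-79: 50.69%, Br-81: 49.31%.

50.69%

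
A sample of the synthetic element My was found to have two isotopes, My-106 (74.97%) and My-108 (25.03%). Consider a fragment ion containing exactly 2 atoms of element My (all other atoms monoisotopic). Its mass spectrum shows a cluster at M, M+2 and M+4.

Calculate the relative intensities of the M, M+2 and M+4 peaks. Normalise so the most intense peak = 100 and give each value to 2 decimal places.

Each My atom is independently My-106 (p = 0.7497) or My-108 (q = 0.2503); the cluster is the binomial expansion (p + q)^2.
P(M) = 0.7497^2 = 0.562050
P(M+2) = 2 × 0.7497^1 × 0.2503^1 = 0.375300
P(M+4) = 0.2503^2 = 0.062650
The M peak is largest (0.562050); scaling to 100 gives 100.00 : 66.77 : 11.15.

100.00 : 66.77 : 11.15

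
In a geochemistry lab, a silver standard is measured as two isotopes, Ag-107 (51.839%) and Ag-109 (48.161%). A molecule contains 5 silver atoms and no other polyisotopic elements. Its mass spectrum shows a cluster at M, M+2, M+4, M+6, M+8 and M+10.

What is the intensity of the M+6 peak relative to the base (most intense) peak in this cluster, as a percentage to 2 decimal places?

92.90%

Binomial terms of (0.51839 + 0.48161)^5: M 0.0374, M+2 0.1739, M+4 0.3231, M+6 0.3002, M+8 0.1394, M+10 0.0259 → M+4 is the base peak.
P(M+4) = C(5,2) × 0.51839^3 × 0.48161^2 = 10 × 0.13930601 × 0.23194819 = 0.323118 (base)
P(M+6) = C(5,3) × 0.51839^2 × 0.48161^3 = 10 × 0.26872819 × 0.11170857 = 0.300192
Relative intensity = 0.300192 / 0.323118 × 100 = 92.90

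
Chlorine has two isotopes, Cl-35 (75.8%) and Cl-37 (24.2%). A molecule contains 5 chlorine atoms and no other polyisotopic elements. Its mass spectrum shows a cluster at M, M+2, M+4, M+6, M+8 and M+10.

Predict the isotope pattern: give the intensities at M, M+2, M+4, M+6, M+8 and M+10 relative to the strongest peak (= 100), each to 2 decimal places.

Each Cl atom is independently Cl-35 (p = 0.758) or Cl-37 (q = 0.242); the cluster is the binomial expansion (p + q)^5.
P(M) = 0.758^5 = 0.250234
P(M+2) = 5 × 0.758^4 × 0.242^1 = 0.399450
P(M+4) = 10 × 0.758^3 × 0.242^2 = 0.255058
P(M+6) = 10 × 0.758^2 × 0.242^3 = 0.081430
P(M+8) = 5 × 0.758^1 × 0.242^4 = 0.012999
P(M+10) = 0.242^5 = 0.000830
The M+2 peak is largest (0.399450); scaling to 100 gives 62.64 : 100.00 : 63.85 : 20.39 : 3.25 : 0.21.

62.64 : 100.00 : 63.85 : 20.39 : 3.25 : 0.21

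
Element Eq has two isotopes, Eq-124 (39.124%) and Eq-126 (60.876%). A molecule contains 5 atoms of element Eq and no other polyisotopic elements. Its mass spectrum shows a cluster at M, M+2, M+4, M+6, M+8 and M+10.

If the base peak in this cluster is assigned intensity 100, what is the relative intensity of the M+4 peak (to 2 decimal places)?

Binomial terms of (0.39124 + 0.60876)^5: M 0.0092, M+2 0.0713, M+4 0.2219, M+6 0.3453, M+8 0.2687, M+10 0.0836 → M+6 is the base peak.
P(M+6) = C(5,3) × 0.39124^2 × 0.60876^3 = 10 × 0.15306874 × 0.2255996 = 0.345322 (base)
P(M+4) = C(5,2) × 0.39124^3 × 0.60876^2 = 10 × 0.05988661 × 0.37058874 = 0.221933
Relative intensity = 0.221933 / 0.345322 × 100 = 64.27

64.27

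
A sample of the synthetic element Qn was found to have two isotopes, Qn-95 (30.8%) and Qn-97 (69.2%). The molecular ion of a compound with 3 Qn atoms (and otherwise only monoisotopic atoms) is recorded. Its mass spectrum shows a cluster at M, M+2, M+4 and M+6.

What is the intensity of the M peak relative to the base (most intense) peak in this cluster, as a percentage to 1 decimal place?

Binomial terms of (0.308 + 0.692)^3: M 0.0292, M+2 0.1969, M+4 0.4425, M+6 0.3314 → M+4 is the base peak.
P(M+4) = C(3,2) × 0.308^1 × 0.692^2 = 3 × 0.3080 × 0.478864 = 0.442470 (base)
P(M) = C(3,0) × 0.308^3 × 0.692^0 = 1 × 0.02921811 × 1.0000 = 0.029218
Relative intensity = 0.029218 / 0.442470 × 100 = 6.6

6.6%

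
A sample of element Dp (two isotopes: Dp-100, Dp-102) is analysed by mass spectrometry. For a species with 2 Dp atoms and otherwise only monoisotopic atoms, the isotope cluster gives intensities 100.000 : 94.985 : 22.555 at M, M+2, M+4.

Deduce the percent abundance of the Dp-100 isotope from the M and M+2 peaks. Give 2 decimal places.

67.80%

If p is the fraction of Dp that is Dp-100, then I(M+2)/I(M) = [C(2,1)·p^1·(1−p)] / p^2 = 2·(1−p)/p = 94.985/100.000 = 0.9498
(1−p)/p = 0.9498/2 = 0.4749  ⇒  p = 1/(1 + 0.4749) = 0.6780
Dp-100: 67.80%, Dp-102: 32.20%.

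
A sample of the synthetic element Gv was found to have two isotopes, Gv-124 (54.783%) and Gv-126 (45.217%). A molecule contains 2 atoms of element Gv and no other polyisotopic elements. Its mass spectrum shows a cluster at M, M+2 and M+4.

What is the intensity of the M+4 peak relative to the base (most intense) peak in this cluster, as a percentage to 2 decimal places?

41.27%

(0.54783 + 0.45217)^2 gives M 0.3001, M+2 0.4954, M+4 0.2045; the largest is M+2.
P(M+2) = C(2,1) × 0.54783^1 × 0.45217^1 = 2 × 0.54783 × 0.45217 = 0.495425 (base)
P(M+4) = C(2,2) × 0.54783^0 × 0.45217^2 = 1 × 1.0000 × 0.20445771 = 0.204458
Relative intensity = 0.204458 / 0.495425 × 100 = 41.27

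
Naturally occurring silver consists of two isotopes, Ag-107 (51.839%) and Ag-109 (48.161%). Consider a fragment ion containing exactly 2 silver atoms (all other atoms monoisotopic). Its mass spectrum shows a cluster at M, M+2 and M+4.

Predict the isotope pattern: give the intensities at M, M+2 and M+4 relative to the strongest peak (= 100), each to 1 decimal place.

53.8 : 100.0 : 46.5

Expanding (0.51839 + 0.48161)^2:
P(M) = 0.51839^2 = 0.268728
P(M+2) = 2 × 0.51839^1 × 0.48161^1 = 0.499324
P(M+4) = 0.48161^2 = 0.231948
The M+2 peak is largest (0.499324); scaling to 100 gives 53.8 : 100.0 : 46.5.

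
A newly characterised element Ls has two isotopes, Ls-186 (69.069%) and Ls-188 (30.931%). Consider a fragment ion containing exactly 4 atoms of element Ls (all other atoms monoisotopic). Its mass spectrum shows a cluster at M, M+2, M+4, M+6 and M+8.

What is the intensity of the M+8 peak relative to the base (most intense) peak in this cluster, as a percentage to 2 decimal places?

2.25%

(0.69069 + 0.30931)^4 gives M 0.2276, M+2 0.4077, M+4 0.2738, M+6 0.0818, M+8 0.0092; the largest is M+2.
P(M+2) = C(4,1) × 0.69069^3 × 0.30931^1 = 4 × 0.32949551 × 0.30931 = 0.407665 (base)
P(M+8) = C(4,4) × 0.69069^0 × 0.30931^4 = 1 × 1.0000 × 0.00915326 = 0.009153
Relative intensity = 0.009153 / 0.407665 × 100 = 2.25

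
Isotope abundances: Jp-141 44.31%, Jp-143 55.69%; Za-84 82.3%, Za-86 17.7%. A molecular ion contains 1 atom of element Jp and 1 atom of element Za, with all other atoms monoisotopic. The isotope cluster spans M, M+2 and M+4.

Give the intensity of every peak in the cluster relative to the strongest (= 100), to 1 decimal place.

67.9 : 100.0 : 18.4

Element Jp pattern (n=1): 0.4431 : 0.5569
Element Za pattern (n=1): 0.8230 : 0.1770
Convolve the two distributions (both contribute in 2-u steps):
  M: 0.4431×0.8230 = 0.364671
  M+2: 0.4431×0.1770 + 0.5569×0.8230 = 0.536757
  M+4: 0.5569×0.1770 = 0.098571
Scale to base peak (0.536757) = 100: 67.9 : 100.0 : 18.4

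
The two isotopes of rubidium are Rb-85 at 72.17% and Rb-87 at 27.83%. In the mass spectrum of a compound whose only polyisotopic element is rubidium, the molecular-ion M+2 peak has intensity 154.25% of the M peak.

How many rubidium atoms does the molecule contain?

With n Rb atoms, P(M+2)/P(M) = C(n,1)·p^(n−1)q / p^n = n·q/p = n · 0.2783/0.7217.
n = 1.5425 × 0.7217/0.2783 = 4.00 ≈ 4

4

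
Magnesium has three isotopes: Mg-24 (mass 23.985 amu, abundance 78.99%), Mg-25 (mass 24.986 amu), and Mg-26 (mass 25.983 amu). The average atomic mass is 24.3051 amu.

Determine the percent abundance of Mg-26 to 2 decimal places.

The remaining 21.01% is split between Mg-25 (fraction x) and Mg-26 (fraction 0.2101 − x).
Substituting: 24.986x + 25.983(0.2101 − x) = 5.3593485
(24.986 − 25.983)x = -0.0996798  ⇒  x = 0.09998, y = 0.11012
Mg-25: 10.00%, Mg-26: 11.01%.

11.01%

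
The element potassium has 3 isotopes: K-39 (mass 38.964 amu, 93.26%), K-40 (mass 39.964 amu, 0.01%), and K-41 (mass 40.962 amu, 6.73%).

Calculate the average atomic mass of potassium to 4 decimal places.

Weight each isotope mass by its fractional abundance: 0.9326 × 38.964 + 0.0001 × 39.964 + 0.0673 × 40.962
= 36.33783 + 0.00400 + 2.75674 = 39.09857 amu

39.0986 amu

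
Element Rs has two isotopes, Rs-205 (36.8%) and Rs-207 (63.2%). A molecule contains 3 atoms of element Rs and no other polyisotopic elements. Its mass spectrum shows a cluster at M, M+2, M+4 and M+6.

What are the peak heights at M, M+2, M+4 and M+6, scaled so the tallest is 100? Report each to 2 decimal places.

The 3 Rs atoms are independent, so intensities follow the terms of (0.368 + 0.632)^3.
P(M) = 0.368^3 = 0.049836
P(M+2) = 3 × 0.368^2 × 0.632^1 = 0.256764
P(M+4) = 3 × 0.368^1 × 0.632^2 = 0.440964
P(M+6) = 0.632^3 = 0.252436
The M+4 peak is largest (0.440964); scaling to 100 gives 11.30 : 58.23 : 100.00 : 57.25.

11.30 : 58.23 : 100.00 : 57.25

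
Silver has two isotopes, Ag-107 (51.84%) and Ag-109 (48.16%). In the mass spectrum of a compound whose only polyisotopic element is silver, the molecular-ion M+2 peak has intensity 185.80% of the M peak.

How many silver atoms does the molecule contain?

2

For n independent Ag atoms, I(M+2)/I(M) = n · (abundance Ag-109) / (abundance Ag-107) = n · 0.4816/0.5184.
n = 1.8580 × 0.5184/0.4816 = 2.00 ≈ 2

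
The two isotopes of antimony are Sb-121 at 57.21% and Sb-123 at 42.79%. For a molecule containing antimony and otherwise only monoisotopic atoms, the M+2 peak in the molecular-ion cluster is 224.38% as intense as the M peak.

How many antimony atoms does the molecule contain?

3

The M+2/M ratio from n Sb atoms is n · q/p = n · 0.4279/0.5721.
n = 2.2438 × 0.5721/0.4279 = 3.00 ≈ 3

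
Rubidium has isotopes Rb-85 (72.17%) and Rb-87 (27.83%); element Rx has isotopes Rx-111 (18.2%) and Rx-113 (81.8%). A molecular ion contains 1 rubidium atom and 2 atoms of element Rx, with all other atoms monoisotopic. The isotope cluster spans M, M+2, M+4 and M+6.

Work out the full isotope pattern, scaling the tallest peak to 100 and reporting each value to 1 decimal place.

4.2 : 39.6 : 100.0 : 32.9

Rubidium pattern (n=1): 0.7217 : 0.2783
Element Rx pattern (n=2): 0.033124 : 0.297752 : 0.669124
Convolve the two distributions (both contribute in 2-u steps):
  M: 0.7217×0.033124 = 0.023906
  M+2: 0.7217×0.297752 + 0.2783×0.033124 = 0.224106
  M+4: 0.7217×0.669124 + 0.2783×0.297752 = 0.565771
  M+6: 0.2783×0.669124 = 0.186217
Scale to base peak (0.565771) = 100: 4.2 : 39.6 : 100.0 : 32.9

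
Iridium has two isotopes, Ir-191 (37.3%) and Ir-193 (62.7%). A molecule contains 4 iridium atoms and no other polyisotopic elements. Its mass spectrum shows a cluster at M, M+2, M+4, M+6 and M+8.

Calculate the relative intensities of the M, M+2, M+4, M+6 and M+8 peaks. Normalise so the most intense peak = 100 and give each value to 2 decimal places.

Each Ir atom is independently Ir-191 (p = 0.373) or Ir-193 (q = 0.627); the cluster is the binomial expansion (p + q)^4.
P(M) = 0.373^4 = 0.019357
P(M+2) = 4 × 0.373^3 × 0.627^1 = 0.130153
P(M+4) = 6 × 0.373^2 × 0.627^2 = 0.328174
P(M+6) = 4 × 0.373^1 × 0.627^3 = 0.367766
P(M+8) = 0.627^4 = 0.154550
The M+6 peak is largest (0.367766); scaling to 100 gives 5.26 : 35.39 : 89.23 : 100.00 : 42.02.

5.26 : 35.39 : 89.23 : 100.00 : 42.02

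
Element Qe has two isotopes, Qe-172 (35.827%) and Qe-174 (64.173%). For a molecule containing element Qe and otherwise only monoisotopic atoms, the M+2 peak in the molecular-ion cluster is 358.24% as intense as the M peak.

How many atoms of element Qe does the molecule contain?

2

For n independent Qe atoms, I(M+2)/I(M) = n · (abundance Qe-174) / (abundance Qe-172) = n · 0.64173/0.35827.
n = 3.5824 × 0.35827/0.64173 = 2.00 ≈ 2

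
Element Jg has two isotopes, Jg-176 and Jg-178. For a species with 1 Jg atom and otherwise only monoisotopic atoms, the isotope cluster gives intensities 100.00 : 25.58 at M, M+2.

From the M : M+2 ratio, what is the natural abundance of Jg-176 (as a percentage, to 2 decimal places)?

79.63%

Let p = fractional abundance of Jg-176. I(M+2)/I(M) = [C(1,1)·p^0·(1−p)] / p^1 = 1·(1−p)/p = 25.58/100.00 = 0.2558
(1−p)/p = 0.2558/1 = 0.2558  ⇒  p = 1/(1 + 0.2558) = 0.7963
Jg-176: 79.63%, Jg-178: 20.37%.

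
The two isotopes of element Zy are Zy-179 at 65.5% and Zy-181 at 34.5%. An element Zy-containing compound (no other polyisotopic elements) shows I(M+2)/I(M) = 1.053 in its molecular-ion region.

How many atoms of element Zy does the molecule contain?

For n independent Zy atoms, I(M+2)/I(M) = n · (abundance Zy-181) / (abundance Zy-179) = n · 0.345/0.655.
n = 1.053 × 0.655/0.345 = 2.00 ≈ 2

2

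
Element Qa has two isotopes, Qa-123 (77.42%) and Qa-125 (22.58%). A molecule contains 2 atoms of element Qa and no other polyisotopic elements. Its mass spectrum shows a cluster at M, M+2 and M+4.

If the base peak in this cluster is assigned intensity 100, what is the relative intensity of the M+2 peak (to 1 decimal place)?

58.3

Term probabilities: M 0.5994, M+2 0.3496, M+4 0.0510. Base peak = M.
P(M) = C(2,0) × 0.7742^2 × 0.2258^0 = 1 × 0.59938564 × 1.0000 = 0.599386 (base)
P(M+2) = C(2,1) × 0.7742^1 × 0.2258^1 = 2 × 0.7742 × 0.2258 = 0.349629
Relative intensity = 0.349629 / 0.599386 × 100 = 58.3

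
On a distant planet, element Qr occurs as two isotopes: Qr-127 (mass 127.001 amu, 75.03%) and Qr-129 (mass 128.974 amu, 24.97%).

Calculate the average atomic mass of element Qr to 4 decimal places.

127.4937 amu

Weight each isotope mass by its fractional abundance: 0.7503 × 127.001 + 0.2497 × 128.974
= 95.28885 + 32.20481 = 127.49366 amu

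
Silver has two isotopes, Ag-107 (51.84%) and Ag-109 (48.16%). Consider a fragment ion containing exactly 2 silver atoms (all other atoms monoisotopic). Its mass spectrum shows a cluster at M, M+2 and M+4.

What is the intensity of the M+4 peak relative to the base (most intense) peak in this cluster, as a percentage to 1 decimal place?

46.5%

Term probabilities: M 0.2687, M+2 0.4993, M+4 0.2319. Base peak = M+2.
P(M+2) = C(2,1) × 0.5184^1 × 0.4816^1 = 2 × 0.5184 × 0.4816 = 0.499323 (base)
P(M+4) = C(2,2) × 0.5184^0 × 0.4816^2 = 1 × 1.0000 × 0.23193856 = 0.231939
Relative intensity = 0.231939 / 0.499323 × 100 = 46.5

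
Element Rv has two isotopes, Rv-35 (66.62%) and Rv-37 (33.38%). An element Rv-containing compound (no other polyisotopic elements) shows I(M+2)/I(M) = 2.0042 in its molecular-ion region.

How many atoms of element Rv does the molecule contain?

4

The M+2/M ratio from n Rv atoms is n · q/p = n · 0.3338/0.6662.
n = 2.0042 × 0.6662/0.3338 = 4.00 ≈ 4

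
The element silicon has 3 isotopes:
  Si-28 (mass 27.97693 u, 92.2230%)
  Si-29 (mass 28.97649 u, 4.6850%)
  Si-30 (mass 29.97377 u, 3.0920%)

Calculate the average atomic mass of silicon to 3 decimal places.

Ar = Σ fᵢ·mᵢ = 0.922230 × 27.97693 + 0.046850 × 28.97649 + 0.030920 × 29.97377
= 25.801164 + 1.357549 + 0.926789 = 28.085502 u

28.086 u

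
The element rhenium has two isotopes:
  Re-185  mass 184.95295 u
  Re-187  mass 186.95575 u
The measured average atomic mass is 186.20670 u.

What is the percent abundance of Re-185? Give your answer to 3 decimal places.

Let x be the fractional abundance of Re-185; then Re-187 has abundance 1 − x.
184.95295·x + 186.95575·(1 − x) = 186.20670
(184.95295 − 186.95575)·x = 186.20670 − 186.95575
x = -0.74905 / -2.00280 = 0.37400 → 37.400% Re-185, 62.600% Re-187.

37.400%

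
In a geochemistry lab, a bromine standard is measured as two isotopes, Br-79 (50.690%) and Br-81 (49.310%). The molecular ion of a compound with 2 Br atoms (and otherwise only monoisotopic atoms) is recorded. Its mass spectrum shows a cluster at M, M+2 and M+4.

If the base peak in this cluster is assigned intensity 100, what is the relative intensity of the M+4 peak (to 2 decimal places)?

(0.50690 + 0.49310)^2 gives M 0.2569, M+2 0.4999, M+4 0.2431; the largest is M+2.
P(M+2) = C(2,1) × 0.50690^1 × 0.49310^1 = 2 × 0.5069 × 0.4931 = 0.499905 (base)
P(M+4) = C(2,2) × 0.50690^0 × 0.49310^2 = 1 × 1.0000 × 0.24314761 = 0.243148
Relative intensity = 0.243148 / 0.499905 × 100 = 48.64

48.64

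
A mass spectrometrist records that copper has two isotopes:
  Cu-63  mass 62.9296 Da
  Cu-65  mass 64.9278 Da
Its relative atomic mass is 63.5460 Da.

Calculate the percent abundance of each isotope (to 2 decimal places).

Let x be the fractional abundance of Cu-63; then Cu-65 has abundance 1 − x.
62.9296·x + 64.9278·(1 − x) = 63.5460
(62.9296 − 64.9278)·x = 63.5460 − 64.9278
x = -1.3818 / -1.9982 = 0.69152 → 69.15% Cu-63, 30.85% Cu-65.

Cu-63: 69.15%, Cu-65: 30.85%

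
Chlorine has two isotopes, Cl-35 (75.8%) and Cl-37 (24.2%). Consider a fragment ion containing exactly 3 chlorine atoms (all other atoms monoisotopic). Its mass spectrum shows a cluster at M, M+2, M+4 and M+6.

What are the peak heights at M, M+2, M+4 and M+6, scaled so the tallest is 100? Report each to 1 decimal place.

100.0 : 95.8 : 30.6 : 3.3

Expanding (0.758 + 0.242)^3:
P(M) = 0.758^3 = 0.435520
P(M+2) = 3 × 0.758^2 × 0.242^1 = 0.417133
P(M+4) = 3 × 0.758^1 × 0.242^2 = 0.133175
P(M+6) = 0.242^3 = 0.014172
The M peak is largest (0.435520); scaling to 100 gives 100.0 : 95.8 : 30.6 : 3.3.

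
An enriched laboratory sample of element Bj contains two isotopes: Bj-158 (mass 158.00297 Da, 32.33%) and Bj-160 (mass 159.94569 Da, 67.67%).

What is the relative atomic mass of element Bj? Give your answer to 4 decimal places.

159.3176 Da

Weight each isotope mass by its fractional abundance: 0.3233 × 158.00297 + 0.6767 × 159.94569
= 51.082360 + 108.235248 = 159.317608 Da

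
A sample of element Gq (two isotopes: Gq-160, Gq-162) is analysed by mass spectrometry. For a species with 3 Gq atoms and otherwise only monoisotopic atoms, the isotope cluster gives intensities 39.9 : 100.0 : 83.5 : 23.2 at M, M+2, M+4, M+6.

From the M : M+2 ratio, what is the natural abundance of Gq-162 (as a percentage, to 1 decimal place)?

45.5%

If p is the fraction of Gq that is Gq-160, then I(M+2)/I(M) = [C(3,1)·p^2·(1−p)] / p^3 = 3·(1−p)/p = 100.0/39.9 = 2.5063
(1−p)/p = 2.5063/3 = 0.8354  ⇒  p = 1/(1 + 0.8354) = 0.5448
Gq-160: 54.5%, Gq-162: 45.5%.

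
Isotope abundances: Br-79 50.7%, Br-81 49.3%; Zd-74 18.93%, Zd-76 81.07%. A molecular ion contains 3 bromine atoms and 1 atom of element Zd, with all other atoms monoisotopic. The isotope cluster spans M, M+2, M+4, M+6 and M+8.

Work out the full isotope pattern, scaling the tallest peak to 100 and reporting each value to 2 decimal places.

6.52 : 46.97 : 100.00 : 85.24 : 25.69

Bromine pattern (n=3): 0.13032384 : 0.38017547 : 0.36967753 : 0.11982316
Element Zd pattern (n=1): 0.1893 : 0.8107
Convolve the two distributions (both contribute in 2-u steps):
  M: 0.13032384×0.1893 = 0.024670
  M+2: 0.13032384×0.8107 + 0.38017547×0.1893 = 0.177621
  M+4: 0.38017547×0.8107 + 0.36967753×0.1893 = 0.378188
  M+6: 0.36967753×0.8107 + 0.11982316×0.1893 = 0.322380
  M+8: 0.11982316×0.8107 = 0.097141
Scale to base peak (0.378188) = 100: 6.52 : 46.97 : 100.00 : 85.24 : 25.69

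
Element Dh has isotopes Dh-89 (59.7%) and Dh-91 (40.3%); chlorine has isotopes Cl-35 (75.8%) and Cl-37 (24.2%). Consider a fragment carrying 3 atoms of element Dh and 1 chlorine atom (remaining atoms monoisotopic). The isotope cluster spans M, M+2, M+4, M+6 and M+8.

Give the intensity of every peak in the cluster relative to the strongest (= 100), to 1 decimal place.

Element Dh pattern (n=3): 0.21277617 : 0.43089848 : 0.29087452 : 0.06545083
Chlorine pattern (n=1): 0.7580 : 0.2420
Convolve the two distributions (both contribute in 2-u steps):
  M: 0.21277617×0.7580 = 0.161284
  M+2: 0.21277617×0.2420 + 0.43089848×0.7580 = 0.378113
  M+4: 0.43089848×0.2420 + 0.29087452×0.7580 = 0.324760
  M+6: 0.29087452×0.2420 + 0.06545083×0.7580 = 0.120003
  M+8: 0.06545083×0.2420 = 0.015839
Scale to base peak (0.378113) = 100: 42.7 : 100.0 : 85.9 : 31.7 : 4.2

42.7 : 100.0 : 85.9 : 31.7 : 4.2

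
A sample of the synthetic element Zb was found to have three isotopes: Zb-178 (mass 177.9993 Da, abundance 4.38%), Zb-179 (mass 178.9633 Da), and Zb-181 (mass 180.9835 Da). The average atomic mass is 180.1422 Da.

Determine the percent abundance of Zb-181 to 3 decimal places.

The remaining 95.62% is split between Zb-179 (fraction x) and Zb-181 (fraction 0.9562 − x).
Substituting: 178.9633x + 180.9835(0.9562 − x) = 172.34583066
(178.9633 − 180.9835)x = -0.71059204  ⇒  x = 0.35174, y = 0.60446
Zb-179: 35.174%, Zb-181: 60.446%.

60.446%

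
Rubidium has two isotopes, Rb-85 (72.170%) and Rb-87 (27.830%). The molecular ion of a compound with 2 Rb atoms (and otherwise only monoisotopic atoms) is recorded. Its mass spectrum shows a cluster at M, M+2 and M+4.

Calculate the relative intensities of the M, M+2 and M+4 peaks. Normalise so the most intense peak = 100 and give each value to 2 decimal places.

Expanding (0.72170 + 0.27830)^2:
P(M) = 0.72170^2 = 0.520851
P(M+2) = 2 × 0.72170^1 × 0.27830^1 = 0.401698
P(M+4) = 0.27830^2 = 0.077451
The M peak is largest (0.520851); scaling to 100 gives 100.00 : 77.12 : 14.87.

100.00 : 77.12 : 14.87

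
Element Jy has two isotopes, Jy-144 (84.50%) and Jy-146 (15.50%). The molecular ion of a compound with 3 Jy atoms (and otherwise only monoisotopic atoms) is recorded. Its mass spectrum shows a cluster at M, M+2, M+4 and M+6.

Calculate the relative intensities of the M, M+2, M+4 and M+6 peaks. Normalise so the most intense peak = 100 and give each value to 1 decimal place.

Expanding (0.8450 + 0.1550)^3:
P(M) = 0.8450^3 = 0.603351
P(M+2) = 3 × 0.8450^2 × 0.1550^1 = 0.332022
P(M+4) = 3 × 0.8450^1 × 0.1550^2 = 0.060903
P(M+6) = 0.1550^3 = 0.003724
The M peak is largest (0.603351); scaling to 100 gives 100.0 : 55.0 : 10.1 : 0.6.

100.0 : 55.0 : 10.1 : 0.6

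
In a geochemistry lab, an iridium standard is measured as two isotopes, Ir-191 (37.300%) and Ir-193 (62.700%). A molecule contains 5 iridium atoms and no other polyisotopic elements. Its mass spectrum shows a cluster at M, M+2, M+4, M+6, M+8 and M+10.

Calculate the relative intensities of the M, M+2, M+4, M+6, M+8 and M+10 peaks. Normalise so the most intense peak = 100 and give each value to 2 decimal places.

2.11 : 17.70 : 59.49 : 100.00 : 84.05 : 28.26

Each Ir atom is independently Ir-191 (p = 0.37300) or Ir-193 (q = 0.62700); the cluster is the binomial expansion (p + q)^5.
P(M) = 0.37300^5 = 0.007220
P(M+2) = 5 × 0.37300^4 × 0.62700^1 = 0.060684
P(M+4) = 10 × 0.37300^3 × 0.62700^2 = 0.204015
P(M+6) = 10 × 0.37300^2 × 0.62700^3 = 0.342942
P(M+8) = 5 × 0.37300^1 × 0.62700^4 = 0.288237
P(M+10) = 0.62700^5 = 0.096903
The M+6 peak is largest (0.342942); scaling to 100 gives 2.11 : 17.70 : 59.49 : 100.00 : 84.05 : 28.26.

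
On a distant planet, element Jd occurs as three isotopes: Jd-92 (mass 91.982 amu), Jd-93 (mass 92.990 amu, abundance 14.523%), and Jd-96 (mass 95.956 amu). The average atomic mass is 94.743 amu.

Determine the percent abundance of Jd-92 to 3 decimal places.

19.684%

Let x and y be the fractions of Jd-92 and Jd-96. Then x + y = 1 − 0.14523 = 0.85477 and 91.982x + 95.956y = 94.743 − 0.14523×92.990 = 81.2380623.
Substituting: 91.982x + 95.956(0.85477 − x) = 81.2380623
(91.982 − 95.956)x = -0.78224782  ⇒  x = 0.19684, y = 0.65793
Jd-92: 19.684%, Jd-96: 65.793%.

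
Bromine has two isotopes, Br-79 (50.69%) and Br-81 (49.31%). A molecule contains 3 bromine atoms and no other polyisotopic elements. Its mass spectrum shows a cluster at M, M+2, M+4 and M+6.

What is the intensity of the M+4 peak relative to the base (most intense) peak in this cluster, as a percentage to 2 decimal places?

Term probabilities: M 0.1302, M+2 0.3801, M+4 0.3698, M+6 0.1199. Base peak = M+2.
P(M+2) = C(3,1) × 0.5069^2 × 0.4931^1 = 3 × 0.25694761 × 0.4931 = 0.380103 (base)
P(M+4) = C(3,2) × 0.5069^1 × 0.4931^2 = 3 × 0.5069 × 0.24314761 = 0.369755
Relative intensity = 0.369755 / 0.380103 × 100 = 97.28

97.28%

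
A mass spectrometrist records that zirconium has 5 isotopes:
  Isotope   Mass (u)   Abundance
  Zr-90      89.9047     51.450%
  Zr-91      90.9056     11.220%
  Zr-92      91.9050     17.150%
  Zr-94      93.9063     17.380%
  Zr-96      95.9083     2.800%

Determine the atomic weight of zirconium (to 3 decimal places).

Weight each isotope mass by its fractional abundance: 0.51450 × 89.9047 + 0.11220 × 90.9056 + 0.17150 × 91.9050 + 0.17380 × 93.9063 + 0.02800 × 95.9083
= 46.25597 + 10.19961 + 15.76171 + 16.32091 + 2.68543 = 91.22363 u

91.224 u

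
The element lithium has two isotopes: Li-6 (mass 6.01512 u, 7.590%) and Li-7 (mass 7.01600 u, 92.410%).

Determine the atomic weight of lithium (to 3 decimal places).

Ar = Σ fᵢ·mᵢ = 0.07590 × 6.01512 + 0.92410 × 7.01600
= 0.456548 + 6.483486 = 6.940034 u

6.940 u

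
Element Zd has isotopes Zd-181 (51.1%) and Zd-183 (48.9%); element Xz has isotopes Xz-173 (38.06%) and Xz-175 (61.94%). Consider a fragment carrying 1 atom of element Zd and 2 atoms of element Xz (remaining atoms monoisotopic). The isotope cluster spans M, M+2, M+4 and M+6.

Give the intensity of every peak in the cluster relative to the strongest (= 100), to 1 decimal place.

Element Zd pattern (n=1): 0.5110 : 0.4890
Element Xz pattern (n=2): 0.14485636 : 0.47148728 : 0.38365636
Convolve the two distributions (both contribute in 2-u steps):
  M: 0.5110×0.14485636 = 0.074022
  M+2: 0.5110×0.47148728 + 0.4890×0.14485636 = 0.311765
  M+4: 0.5110×0.38365636 + 0.4890×0.47148728 = 0.426606
  M+6: 0.4890×0.38365636 = 0.187608
Scale to base peak (0.426606) = 100: 17.4 : 73.1 : 100.0 : 44.0

17.4 : 73.1 : 100.0 : 44.0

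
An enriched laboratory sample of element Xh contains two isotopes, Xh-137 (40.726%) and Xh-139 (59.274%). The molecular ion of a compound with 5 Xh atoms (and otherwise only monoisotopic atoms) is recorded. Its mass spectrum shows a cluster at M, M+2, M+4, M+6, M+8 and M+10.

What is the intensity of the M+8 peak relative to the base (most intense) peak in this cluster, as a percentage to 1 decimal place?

72.8%

Term probabilities: M 0.0112, M+2 0.0815, M+4 0.2373, M+6 0.3454, M+8 0.2514, M+10 0.0732. Base peak = M+6.
P(M+6) = C(5,3) × 0.40726^2 × 0.59274^3 = 10 × 0.16586071 × 0.20825369 = 0.345411 (base)
P(M+8) = C(5,4) × 0.40726^1 × 0.59274^4 = 5 × 0.40726 × 0.12344029 = 0.251361
Relative intensity = 0.251361 / 0.345411 × 100 = 72.8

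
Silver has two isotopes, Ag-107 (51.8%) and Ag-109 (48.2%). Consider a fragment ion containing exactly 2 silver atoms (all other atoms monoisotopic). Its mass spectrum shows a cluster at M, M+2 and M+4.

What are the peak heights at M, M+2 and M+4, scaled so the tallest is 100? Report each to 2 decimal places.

The 2 Ag atoms are independent, so intensities follow the terms of (0.518 + 0.482)^2.
P(M) = 0.518^2 = 0.268324
P(M+2) = 2 × 0.518^1 × 0.482^1 = 0.499352
P(M+4) = 0.482^2 = 0.232324
The M+2 peak is largest (0.499352); scaling to 100 gives 53.73 : 100.00 : 46.53.

53.73 : 100.00 : 46.53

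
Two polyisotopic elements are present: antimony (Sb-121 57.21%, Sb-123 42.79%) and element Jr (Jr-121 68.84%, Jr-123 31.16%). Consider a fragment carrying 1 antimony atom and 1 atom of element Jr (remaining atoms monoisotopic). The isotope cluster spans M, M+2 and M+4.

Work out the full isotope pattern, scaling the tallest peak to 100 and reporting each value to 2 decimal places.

83.29 : 100.00 : 28.20

Antimony pattern (n=1): 0.5721 : 0.4279
Element Jr pattern (n=1): 0.6884 : 0.3116
Convolve the two distributions (both contribute in 2-u steps):
  M: 0.5721×0.6884 = 0.393834
  M+2: 0.5721×0.3116 + 0.4279×0.6884 = 0.472833
  M+4: 0.4279×0.3116 = 0.133334
Scale to base peak (0.472833) = 100: 83.29 : 100.00 : 28.20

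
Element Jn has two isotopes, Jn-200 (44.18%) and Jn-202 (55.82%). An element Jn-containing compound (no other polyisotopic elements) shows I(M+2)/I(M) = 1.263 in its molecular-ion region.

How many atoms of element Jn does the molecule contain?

1

For n independent Jn atoms, I(M+2)/I(M) = n · (abundance Jn-202) / (abundance Jn-200) = n · 0.5582/0.4418.
n = 1.263 × 0.4418/0.5582 = 1.00 ≈ 1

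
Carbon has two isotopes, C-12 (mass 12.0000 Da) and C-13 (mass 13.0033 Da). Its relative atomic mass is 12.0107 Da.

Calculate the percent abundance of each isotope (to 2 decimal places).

Writing the weighted mean with unknown fraction x of C-12:
12.0000·x + 13.0033·(1 − x) = 12.0107
(12.0000 − 13.0033)·x = 12.0107 − 13.0033
x = -0.9926 / -1.0033 = 0.98934 → 98.93% C-12, 1.07% C-13.

C-12: 98.93%, C-13: 1.07%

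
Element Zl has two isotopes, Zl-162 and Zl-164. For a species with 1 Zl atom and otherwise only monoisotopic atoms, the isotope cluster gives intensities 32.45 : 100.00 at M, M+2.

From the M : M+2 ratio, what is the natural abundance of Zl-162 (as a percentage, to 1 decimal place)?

24.5%

Let p = fractional abundance of Zl-162. I(M+2)/I(M) = [C(1,1)·p^0·(1−p)] / p^1 = 1·(1−p)/p = 100.00/32.45 = 3.0817
(1−p)/p = 3.0817/1 = 3.0817  ⇒  p = 1/(1 + 3.0817) = 0.2450
Zl-162: 24.5%, Zl-164: 75.5%.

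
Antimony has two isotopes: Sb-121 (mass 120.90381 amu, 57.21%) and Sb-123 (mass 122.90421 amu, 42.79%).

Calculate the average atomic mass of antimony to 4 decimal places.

121.7598 amu

The abundance-weighted mean is 0.5721 × 120.90381 + 0.4279 × 122.90421
= 69.169070 + 52.590711 = 121.759781 amu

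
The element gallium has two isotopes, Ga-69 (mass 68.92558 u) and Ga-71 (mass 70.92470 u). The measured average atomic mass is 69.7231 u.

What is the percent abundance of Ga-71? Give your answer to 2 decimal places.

Let x be the fractional abundance of Ga-69; then Ga-71 has abundance 1 − x.
68.92558·x + 70.92470·(1 − x) = 69.7231
(68.92558 − 70.92470)·x = 69.7231 − 70.92470
x = -1.20160 / -1.99912 = 0.60106 → 60.11% Ga-69, 39.89% Ga-71.

39.89%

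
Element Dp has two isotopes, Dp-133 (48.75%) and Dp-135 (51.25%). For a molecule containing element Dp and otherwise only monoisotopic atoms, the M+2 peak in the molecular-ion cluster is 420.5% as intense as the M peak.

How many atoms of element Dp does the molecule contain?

With n Dp atoms, P(M+2)/P(M) = C(n,1)·p^(n−1)q / p^n = n·q/p = n · 0.5125/0.4875.
n = 4.205 × 0.4875/0.5125 = 4.00 ≈ 4

4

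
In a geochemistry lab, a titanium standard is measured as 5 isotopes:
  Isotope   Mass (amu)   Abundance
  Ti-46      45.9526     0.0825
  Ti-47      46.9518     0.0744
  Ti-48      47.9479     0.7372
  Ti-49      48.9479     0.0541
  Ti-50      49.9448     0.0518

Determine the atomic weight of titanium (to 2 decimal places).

Weight each isotope mass by its fractional abundance: 0.0825 × 45.9526 + 0.0744 × 46.9518 + 0.7372 × 47.9479 + 0.0541 × 48.9479 + 0.0518 × 49.9448
= 3.79109 + 3.49321 + 35.34719 + 2.64808 + 2.58714 = 47.86671 amu

47.87 amu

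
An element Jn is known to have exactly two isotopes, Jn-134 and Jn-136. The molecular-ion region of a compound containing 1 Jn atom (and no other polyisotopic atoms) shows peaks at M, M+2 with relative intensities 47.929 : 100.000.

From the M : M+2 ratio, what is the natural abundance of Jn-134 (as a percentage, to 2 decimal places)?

32.40%

If p is the fraction of Jn that is Jn-134, then I(M+2)/I(M) = [C(1,1)·p^0·(1−p)] / p^1 = 1·(1−p)/p = 100.000/47.929 = 2.0864
(1−p)/p = 2.0864/1 = 2.0864  ⇒  p = 1/(1 + 2.0864) = 0.3240
Jn-134: 32.40%, Jn-136: 67.60%.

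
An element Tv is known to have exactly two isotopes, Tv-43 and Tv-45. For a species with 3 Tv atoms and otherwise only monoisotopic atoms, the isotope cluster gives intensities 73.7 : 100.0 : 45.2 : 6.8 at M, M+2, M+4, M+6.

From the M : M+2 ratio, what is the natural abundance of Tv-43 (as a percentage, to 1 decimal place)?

68.9%

Write p for the Tv-43 fraction. I(M+2)/I(M) = [C(3,1)·p^2·(1−p)] / p^3 = 3·(1−p)/p = 100.0/73.7 = 1.3569
(1−p)/p = 1.3569/3 = 0.4523  ⇒  p = 1/(1 + 0.4523) = 0.6886
Tv-43: 68.9%, Tv-45: 31.1%.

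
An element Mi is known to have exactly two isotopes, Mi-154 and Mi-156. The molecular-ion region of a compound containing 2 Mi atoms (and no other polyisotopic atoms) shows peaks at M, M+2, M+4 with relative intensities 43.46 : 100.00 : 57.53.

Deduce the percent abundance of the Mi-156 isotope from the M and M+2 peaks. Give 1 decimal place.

53.5%

Let p = fractional abundance of Mi-154. I(M+2)/I(M) = [C(2,1)·p^1·(1−p)] / p^2 = 2·(1−p)/p = 100.00/43.46 = 2.3010
(1−p)/p = 2.3010/2 = 1.1505  ⇒  p = 1/(1 + 1.1505) = 0.4650
Mi-154: 46.5%, Mi-156: 53.5%.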